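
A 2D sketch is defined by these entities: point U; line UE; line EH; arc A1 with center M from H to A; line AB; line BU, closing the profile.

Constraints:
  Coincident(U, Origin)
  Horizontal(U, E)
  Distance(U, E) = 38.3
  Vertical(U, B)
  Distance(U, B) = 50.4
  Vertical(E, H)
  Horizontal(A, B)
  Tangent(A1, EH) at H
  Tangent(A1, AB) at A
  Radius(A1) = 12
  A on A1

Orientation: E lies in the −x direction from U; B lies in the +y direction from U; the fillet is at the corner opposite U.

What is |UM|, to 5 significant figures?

46.543

U is at the origin; UE is horizontal with |UE| = 38.3 and E on the −x side, so E = (-38.300, 0.0000). U and B share the same x with |UB| = 50.4 and B on the +y side, so B = (0.0000, 50.400). The virtual corner opposite U is at (-38.300, 50.400). The tangent condition forces MH to be normal to EH and A1 meets AB tangentially, so MA is at right angles to AB, with radius 12.0, so the center M sits 12.0 in from both sides at M = (-26.300, 38.400). Then |UM| = |M − U| = 46.543.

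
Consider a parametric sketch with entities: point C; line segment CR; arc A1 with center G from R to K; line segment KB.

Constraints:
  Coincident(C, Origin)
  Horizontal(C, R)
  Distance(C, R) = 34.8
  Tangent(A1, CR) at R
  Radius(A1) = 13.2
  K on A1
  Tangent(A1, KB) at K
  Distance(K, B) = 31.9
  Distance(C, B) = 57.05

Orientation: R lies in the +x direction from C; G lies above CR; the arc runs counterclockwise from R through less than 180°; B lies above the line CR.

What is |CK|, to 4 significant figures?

50.34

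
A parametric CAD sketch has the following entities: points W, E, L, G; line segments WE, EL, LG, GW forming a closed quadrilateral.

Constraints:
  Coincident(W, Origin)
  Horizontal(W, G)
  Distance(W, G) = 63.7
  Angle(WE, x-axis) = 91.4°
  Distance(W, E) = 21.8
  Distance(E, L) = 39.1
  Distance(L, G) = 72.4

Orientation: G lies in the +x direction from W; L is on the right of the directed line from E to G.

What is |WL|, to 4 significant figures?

18.11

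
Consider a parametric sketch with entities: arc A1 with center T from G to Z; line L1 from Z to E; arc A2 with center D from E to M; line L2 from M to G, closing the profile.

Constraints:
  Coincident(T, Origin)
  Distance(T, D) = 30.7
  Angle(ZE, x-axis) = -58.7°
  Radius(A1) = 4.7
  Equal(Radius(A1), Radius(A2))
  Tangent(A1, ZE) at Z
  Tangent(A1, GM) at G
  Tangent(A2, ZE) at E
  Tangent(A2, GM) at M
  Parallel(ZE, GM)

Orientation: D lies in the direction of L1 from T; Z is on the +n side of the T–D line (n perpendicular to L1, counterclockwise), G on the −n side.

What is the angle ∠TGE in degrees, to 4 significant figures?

72.98°

Tangency of A1 to both parallel lines with radius 4.7 puts Z and G at T ± 4.7·n: Z = (4.016, 2.442), G = (-4.016, -2.442). Equal radii place E and M the same way about D: E = D + 4.7·n = (19.97, -23.79), M = D − 4.7·n = (11.93, -28.67). Then cos ∠TGE = GT·GE / (|GT||GE|), giving 72.98°.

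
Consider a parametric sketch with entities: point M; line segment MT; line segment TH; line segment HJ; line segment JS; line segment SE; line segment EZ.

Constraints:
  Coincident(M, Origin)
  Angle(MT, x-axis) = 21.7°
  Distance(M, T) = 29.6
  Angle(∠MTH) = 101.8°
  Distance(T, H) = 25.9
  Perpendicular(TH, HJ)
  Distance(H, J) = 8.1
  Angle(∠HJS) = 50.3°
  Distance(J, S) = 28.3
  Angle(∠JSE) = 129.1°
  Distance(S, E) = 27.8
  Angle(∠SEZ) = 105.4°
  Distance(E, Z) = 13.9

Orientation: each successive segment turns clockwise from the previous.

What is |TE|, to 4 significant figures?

38.03

M is at the origin; MT runs at 21.7° with length 29.6, so T = (27.50, 10.94). ∠MTH = 101.8° gives TH at -56.50° from the x-axis; with |TH| = 25.9, H = (41.80, -10.65). TH is perpendicular to HJ, so HJ runs at -146.5°; with |HJ| = 8.1, J = (35.04, -15.12). ∠HJS = 50.3° gives JS at 83.80° from the x-axis; with |JS| = 28.3, S = (38.10, 13.01). ∠JSE = 129.1° gives SE at 32.90° from the x-axis; with |SE| = 27.8, E = (61.44, 28.11). Then |TE| = |E − T| = 38.03.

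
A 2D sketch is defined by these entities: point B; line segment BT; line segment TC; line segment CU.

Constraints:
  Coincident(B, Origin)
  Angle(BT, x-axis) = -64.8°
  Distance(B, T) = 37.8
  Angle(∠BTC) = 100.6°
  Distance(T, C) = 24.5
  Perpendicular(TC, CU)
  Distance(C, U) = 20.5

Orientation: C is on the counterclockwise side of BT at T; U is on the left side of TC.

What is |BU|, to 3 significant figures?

35.6

B is at the origin; BT runs at -64.8° with length 37.8, so T = 37.8·(cos -64.8°, sin -64.8°) = (16.1, -34.2). ∠BTC = 100.6°, so TC runs at -64.8° + (180° − 100.6°) = 14.6° from the x-axis; with |TC| = 24.5, C = T + 24.5·(cos 14.6°, sin 14.6°) = (39.8, -28.0). TC is perpendicular to CU; with |CU| = 20.5 on the left of TC, U = C + 20.5·(-0.252, 0.968) = (34.6, -8.19). Then |BU| = |U − B| = 35.6.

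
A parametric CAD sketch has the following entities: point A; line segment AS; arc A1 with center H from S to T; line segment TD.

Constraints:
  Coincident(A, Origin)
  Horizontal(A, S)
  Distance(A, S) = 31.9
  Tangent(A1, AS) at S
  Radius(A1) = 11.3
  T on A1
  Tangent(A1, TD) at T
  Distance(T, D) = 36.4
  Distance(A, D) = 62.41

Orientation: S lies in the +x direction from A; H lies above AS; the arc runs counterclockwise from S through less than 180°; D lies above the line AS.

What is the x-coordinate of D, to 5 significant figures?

38.963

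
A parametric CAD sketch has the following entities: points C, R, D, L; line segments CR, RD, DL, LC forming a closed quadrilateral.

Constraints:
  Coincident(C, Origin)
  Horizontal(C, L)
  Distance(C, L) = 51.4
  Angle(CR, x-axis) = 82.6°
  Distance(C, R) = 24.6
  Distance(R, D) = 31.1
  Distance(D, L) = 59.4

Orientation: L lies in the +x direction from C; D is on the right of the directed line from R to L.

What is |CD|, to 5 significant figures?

9.1190

Checks: |CL| = 51.40 ✓; |CR| = 24.60 ✓; |RD| = 31.10 ✓; |DL| = 59.40 ✓.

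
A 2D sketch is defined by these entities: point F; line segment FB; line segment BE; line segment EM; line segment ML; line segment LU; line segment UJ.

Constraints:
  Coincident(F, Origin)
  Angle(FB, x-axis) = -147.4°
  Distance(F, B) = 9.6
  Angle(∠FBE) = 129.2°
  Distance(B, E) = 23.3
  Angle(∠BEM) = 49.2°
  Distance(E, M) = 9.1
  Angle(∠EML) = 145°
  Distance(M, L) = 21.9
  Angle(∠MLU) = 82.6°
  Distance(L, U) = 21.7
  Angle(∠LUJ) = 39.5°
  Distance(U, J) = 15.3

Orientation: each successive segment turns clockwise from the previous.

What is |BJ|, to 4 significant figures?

4.790

F is at the origin; FB runs at -147.4° with length 9.6, so B = (-8.088, -5.172). ∠FBE = 129.2° gives BE at 161.8° from the x-axis; with |BE| = 23.3, E = (-30.22, 2.105). ∠BEM = 49.2° gives EM at 31.00° from the x-axis; with |EM| = 9.1, M = (-22.42, 6.792). ∠EML = 145.0° gives ML at -4.000° from the x-axis; with |ML| = 21.9, L = (-0.5750, 5.264). ∠MLU = 82.6° gives LU at -101.4° from the x-axis; with |LU| = 21.7, U = (-4.864, -16.01). ∠LUJ = 39.5° gives UJ at 118.1° from the x-axis; with |UJ| = 15.3, J = (-12.07, -2.511). Then |BJ| = |J − B| = 4.790.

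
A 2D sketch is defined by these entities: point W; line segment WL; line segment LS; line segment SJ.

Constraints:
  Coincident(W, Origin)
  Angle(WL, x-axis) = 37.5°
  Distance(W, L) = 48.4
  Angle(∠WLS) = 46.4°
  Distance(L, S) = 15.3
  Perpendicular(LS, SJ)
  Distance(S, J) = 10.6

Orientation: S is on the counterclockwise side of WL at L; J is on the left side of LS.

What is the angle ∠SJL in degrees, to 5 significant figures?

55.285°

W is at the origin; WL runs at 37.5° with length 48.4, so L = 48.4·(cos 37.5°, sin 37.5°) = (38.398, 29.464). ∠WLS = 46.4°, so LS runs at 37.5° + (180° − 46.4°) = 171.10° from the x-axis; with |LS| = 15.3, S = L + 15.3·(cos 171.10°, sin 171.10°) = (23.283, 31.831). The perpendicularity gives SJ at right angles to LS; with |SJ| = 10.6 on the left of LS, J = S + 10.6·(-0.15471, -0.98796) = (21.643, 21.359). Then cos ∠SJL = JS·JL / (|JS||JL|), giving 55.285°.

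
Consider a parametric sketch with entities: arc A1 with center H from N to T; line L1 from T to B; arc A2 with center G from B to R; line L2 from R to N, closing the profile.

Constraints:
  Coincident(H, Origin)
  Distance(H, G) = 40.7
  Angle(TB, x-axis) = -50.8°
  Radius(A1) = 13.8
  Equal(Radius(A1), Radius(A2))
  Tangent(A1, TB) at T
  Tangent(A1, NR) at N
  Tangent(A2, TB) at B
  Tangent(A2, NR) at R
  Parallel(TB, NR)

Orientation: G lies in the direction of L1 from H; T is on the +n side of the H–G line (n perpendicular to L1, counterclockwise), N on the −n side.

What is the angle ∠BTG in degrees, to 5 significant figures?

18.730°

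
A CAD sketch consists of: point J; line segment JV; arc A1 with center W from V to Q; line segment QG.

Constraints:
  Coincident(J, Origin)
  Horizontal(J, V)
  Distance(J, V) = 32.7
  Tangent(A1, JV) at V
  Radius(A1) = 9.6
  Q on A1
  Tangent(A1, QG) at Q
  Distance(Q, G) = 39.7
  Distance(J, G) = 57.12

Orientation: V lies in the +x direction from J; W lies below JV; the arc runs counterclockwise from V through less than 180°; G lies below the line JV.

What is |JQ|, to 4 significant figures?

25.48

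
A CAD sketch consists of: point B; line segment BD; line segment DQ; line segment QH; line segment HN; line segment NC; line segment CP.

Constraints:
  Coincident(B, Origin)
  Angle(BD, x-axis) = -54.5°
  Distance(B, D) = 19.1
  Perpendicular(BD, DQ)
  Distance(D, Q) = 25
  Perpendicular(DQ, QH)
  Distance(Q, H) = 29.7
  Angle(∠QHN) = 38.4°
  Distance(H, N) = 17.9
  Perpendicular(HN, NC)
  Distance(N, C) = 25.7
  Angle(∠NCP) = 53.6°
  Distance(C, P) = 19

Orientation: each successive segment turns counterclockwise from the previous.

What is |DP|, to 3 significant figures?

39.4

B is at the origin; BD runs at -54.5° with length 19.1, so D = (11.1, -15.5). BD is perpendicular to DQ, so DQ runs at 35.5°; with |DQ| = 25.0, Q = (31.4, -1.03). DQ ⟂ QH, so QH runs at 126°; with |QH| = 29.7, H = (14.2, 23.1). ∠QHN = 38.4° gives HN at -92.9° from the x-axis; with |HN| = 17.9, N = (13.3, 5.27). HN ⟂ NC, so NC runs at -2.90°; with |NC| = 25.7, C = (39.0, 3.97). ∠NCP = 53.6° gives CP at 124° from the x-axis; with |CP| = 19.0, P = (28.5, 19.8). Then |DP| = |P − D| = 39.4.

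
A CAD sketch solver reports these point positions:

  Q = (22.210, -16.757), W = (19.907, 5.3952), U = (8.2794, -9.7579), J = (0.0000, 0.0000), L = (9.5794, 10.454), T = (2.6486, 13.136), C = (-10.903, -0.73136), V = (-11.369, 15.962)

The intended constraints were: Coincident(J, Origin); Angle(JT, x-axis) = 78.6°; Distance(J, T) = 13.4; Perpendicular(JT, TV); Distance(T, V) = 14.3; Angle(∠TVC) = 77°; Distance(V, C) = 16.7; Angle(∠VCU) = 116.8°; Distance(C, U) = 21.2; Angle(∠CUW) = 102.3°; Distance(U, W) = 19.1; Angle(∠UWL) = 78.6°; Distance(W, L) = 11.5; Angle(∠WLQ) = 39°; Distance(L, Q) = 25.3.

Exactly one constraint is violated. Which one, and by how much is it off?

Distance(L, Q) = 25.3 — off by 4.70.

J = (0.00, 0.00) ✓; JT at 78.60° ✓; |JT| = 13.40 ✓; ∠(JT, TV) = 90.00° ✓; |TV| = 14.30 ✓; ∠TVC = 77.00° ✓; |VC| = 16.70 ✓; ∠VCU = 116.8° ✓; |CU| = 21.20 ✓; ∠CUW = 102.3° ✓; |UW| = 19.10 ✓; ∠UWL = 78.60° ✓; |WL| = 11.50 ✓; ∠WLQ = 39.00° ✓; |LQ| = 30.00 ✗.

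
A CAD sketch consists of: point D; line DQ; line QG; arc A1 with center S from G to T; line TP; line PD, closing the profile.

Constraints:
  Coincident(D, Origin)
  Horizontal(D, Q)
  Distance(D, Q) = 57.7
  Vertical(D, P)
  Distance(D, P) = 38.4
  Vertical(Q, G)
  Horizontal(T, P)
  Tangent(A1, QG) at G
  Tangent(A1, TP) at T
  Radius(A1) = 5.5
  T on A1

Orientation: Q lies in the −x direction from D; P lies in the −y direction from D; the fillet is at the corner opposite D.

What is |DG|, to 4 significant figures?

66.42

D is at the origin; DQ is horizontal with |DQ| = 57.7 and Q on the −x side, so Q = (-57.70, 0.000). D and P share the same x with |DP| = 38.4 and P on the −y side, so P = (0.000, -38.40). The virtual corner opposite D is at (-57.70, -38.40). A1 meets QG tangentially, so SG is at right angles to QG and A1 meets TP tangentially, so ST is at right angles to TP, with radius 5.5, so the center S sits 5.5 in from both sides at S = (-52.20, -32.90). That places the tangent points at G = (-57.70, -32.90) on QG and T = (-52.20, -38.40) on TP. Then |DG| = |G − D| = 66.42.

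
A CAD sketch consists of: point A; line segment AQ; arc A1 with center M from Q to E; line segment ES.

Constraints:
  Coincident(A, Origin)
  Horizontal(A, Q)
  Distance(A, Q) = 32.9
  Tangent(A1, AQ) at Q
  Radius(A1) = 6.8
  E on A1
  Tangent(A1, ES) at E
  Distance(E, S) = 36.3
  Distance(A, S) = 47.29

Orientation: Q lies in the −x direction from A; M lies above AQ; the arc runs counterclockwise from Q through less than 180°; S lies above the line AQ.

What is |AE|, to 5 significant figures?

26.824

A is at the origin; AQ is horizontal with |AQ| = 32.9 and Q on the −x side, so Q = (-32.900, 0.0000). A1 meets AQ tangentially, so MQ is at right angles to AQ, so M = Q + (0, 6.8) = (-32.900, 6.8000). Since ME ⟂ ES (tangency), |MS| = √(6.8² + 36.3²) = 36.931 regardless of where E sits on A1. So S lies on both circle(A, 47.29) and circle(M, 36.931); the above-AQ intersection is S = (-21.730, 42.002). E is the foot of the tangent from S: E = (-26.151, 5.9719).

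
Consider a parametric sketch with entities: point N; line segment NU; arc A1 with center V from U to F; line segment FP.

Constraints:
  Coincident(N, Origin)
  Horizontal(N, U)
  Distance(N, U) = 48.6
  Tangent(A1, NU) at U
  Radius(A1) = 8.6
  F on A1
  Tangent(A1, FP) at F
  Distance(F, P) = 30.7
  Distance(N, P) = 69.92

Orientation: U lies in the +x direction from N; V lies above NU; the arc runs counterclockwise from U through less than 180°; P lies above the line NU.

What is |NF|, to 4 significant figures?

57.81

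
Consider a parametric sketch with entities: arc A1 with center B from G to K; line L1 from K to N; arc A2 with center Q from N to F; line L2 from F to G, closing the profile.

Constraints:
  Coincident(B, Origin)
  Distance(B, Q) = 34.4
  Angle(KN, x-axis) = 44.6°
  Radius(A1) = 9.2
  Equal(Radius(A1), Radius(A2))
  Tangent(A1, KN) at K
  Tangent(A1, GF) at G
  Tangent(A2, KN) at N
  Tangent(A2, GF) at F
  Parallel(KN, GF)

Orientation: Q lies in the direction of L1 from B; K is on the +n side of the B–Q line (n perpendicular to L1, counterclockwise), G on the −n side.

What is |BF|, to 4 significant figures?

35.61

The slot axis is L1's direction at 44.6°, so u = (cos 44.6°, sin 44.6°) = (0.7120, 0.7022) and n = (−sin 44.6°, cos 44.6°) = (-0.7022, 0.7120). B is at the origin and Q lies 34.4 along u from B, so Q = 34.4·u = (24.49, 24.15). Tangency of A1 to both parallel lines with radius 9.2 puts K and G at B ± 9.2·n: K = (-6.460, 6.551), G = (6.460, -6.551). Equal radii place N and F the same way about Q: N = Q + 9.2·n = (18.03, 30.70), F = Q − 9.2·n = (30.95, 17.60). Then |BF| = |F − B| = 35.61.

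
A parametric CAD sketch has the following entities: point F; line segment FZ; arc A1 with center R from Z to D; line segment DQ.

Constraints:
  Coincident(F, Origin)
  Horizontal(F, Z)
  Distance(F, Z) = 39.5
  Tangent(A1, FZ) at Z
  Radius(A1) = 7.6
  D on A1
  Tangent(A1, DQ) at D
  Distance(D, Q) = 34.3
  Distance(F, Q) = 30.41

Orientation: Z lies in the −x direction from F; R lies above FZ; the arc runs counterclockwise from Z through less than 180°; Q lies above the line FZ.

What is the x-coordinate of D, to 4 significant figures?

-33.80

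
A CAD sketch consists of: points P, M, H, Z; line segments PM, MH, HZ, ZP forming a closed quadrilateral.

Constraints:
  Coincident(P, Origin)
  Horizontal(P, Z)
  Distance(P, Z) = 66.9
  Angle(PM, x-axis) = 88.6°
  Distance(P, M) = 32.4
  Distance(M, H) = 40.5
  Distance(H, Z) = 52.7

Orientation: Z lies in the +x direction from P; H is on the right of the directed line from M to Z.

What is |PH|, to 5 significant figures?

15.596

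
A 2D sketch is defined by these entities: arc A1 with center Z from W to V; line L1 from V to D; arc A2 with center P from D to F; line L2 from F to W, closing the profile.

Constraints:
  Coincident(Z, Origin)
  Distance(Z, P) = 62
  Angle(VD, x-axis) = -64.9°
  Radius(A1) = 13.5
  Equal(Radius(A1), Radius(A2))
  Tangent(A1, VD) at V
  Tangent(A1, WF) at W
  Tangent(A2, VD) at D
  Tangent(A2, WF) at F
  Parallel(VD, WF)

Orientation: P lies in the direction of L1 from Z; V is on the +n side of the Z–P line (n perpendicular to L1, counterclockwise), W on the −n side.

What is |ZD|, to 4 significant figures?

63.45

The slot axis is L1's direction at -64.9°, so u = (cos -64.9°, sin -64.9°) = (0.4242, -0.9056) and n = (−sin -64.9°, cos -64.9°) = (0.9056, 0.4242). Z is at the origin and P lies 62.0 along u from Z, so P = 62.0·u = (26.30, -56.15). Tangency of A1 to both parallel lines with radius 13.5 puts V and W at Z ± 13.5·n: V = (12.23, 5.727), W = (-12.23, -5.727). Equal radii place D and F the same way about P: D = P + 13.5·n = (38.53, -50.42), F = P − 13.5·n = (14.08, -61.87). Then |ZD| = |D − Z| = 63.45.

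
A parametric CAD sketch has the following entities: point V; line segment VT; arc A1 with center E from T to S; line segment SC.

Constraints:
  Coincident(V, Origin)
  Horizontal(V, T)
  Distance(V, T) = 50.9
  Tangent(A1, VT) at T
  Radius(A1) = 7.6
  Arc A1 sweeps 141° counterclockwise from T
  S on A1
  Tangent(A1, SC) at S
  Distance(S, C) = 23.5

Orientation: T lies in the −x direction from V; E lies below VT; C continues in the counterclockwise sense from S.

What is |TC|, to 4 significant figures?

31.34

On A1, T sits at bearing 90° from E; a 141° counterclockwise sweep puts S at bearing 231°, so S = E + 7.6·(cos 231°, sin 231°) = (-55.68, -13.51). Since A1 is tangent to SC there, ES ⟂ SC, so SC runs along (−sin 231°, cos 231°); with |SC| = 23.5, C = (-37.42, -28.30). Then |TC| = |C − T| = 31.34.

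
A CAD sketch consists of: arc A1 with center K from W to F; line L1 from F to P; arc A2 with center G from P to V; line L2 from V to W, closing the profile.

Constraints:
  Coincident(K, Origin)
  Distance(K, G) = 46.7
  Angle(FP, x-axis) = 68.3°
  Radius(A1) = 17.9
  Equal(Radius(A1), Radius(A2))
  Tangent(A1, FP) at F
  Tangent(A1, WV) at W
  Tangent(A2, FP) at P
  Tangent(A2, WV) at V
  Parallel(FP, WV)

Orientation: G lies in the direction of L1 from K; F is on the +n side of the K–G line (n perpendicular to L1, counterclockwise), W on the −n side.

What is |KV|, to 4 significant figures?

50.01

The slot axis is L1's direction at 68.3°, so u = (cos 68.3°, sin 68.3°) = (0.3697, 0.9291) and n = (−sin 68.3°, cos 68.3°) = (-0.9291, 0.3697). K is at the origin and G lies 46.7 along u from K, so G = 46.7·u = (17.27, 43.39). Tangency of A1 to both parallel lines with radius 17.9 puts F and W at K ± 17.9·n: F = (-16.63, 6.618), W = (16.63, -6.618). Equal radii place P and V the same way about G: P = G + 17.9·n = (0.6357, 50.01), V = G − 17.9·n = (33.90, 36.77). Then |KV| = |V − K| = 50.01.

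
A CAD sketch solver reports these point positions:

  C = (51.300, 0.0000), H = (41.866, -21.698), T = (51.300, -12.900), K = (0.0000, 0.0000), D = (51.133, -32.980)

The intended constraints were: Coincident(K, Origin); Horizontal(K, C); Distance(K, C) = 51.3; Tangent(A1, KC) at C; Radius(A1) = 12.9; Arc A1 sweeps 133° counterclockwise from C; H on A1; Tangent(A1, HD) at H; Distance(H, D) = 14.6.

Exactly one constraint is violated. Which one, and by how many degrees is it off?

Tangent(A1, HD) at H — off by 3.60°.

K = (0.00, 0.00) ✓; K.y = 0.00, C.y = 0.00 ✓; |KC| = 51.30 ✓; ∠(TC, CK) = 90.00° ✓; |TC| = 12.90 ✓; bearing(T→H) − bearing(T→C) = 133.0° ✓; |TH| = 12.90 ✓; ∠(TH, HD) = 93.60° ✗; |HD| = 14.60 ✓.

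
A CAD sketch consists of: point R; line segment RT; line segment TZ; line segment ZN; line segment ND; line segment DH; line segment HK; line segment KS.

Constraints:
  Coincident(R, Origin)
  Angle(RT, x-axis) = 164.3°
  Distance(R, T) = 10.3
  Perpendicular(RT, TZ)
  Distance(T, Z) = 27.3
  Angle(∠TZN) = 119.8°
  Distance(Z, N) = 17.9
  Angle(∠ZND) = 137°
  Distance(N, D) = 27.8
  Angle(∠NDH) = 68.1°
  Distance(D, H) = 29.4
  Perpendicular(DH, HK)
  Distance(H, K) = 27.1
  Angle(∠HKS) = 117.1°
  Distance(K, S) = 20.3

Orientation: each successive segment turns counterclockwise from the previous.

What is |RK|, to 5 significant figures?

22.426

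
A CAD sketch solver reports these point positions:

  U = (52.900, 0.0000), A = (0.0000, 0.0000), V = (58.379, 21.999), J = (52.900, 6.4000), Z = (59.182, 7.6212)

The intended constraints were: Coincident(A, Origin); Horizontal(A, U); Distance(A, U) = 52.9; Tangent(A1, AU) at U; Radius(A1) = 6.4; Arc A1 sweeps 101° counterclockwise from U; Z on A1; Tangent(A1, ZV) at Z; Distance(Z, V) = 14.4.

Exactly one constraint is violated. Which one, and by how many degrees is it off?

Tangent(A1, ZV) at Z — off by 7.80°.

A = (0.00, 0.00) ✓; A.y = 0.00, U.y = 0.00 ✓; |AU| = 52.90 ✓; ∠(JU, UA) = 90.00° ✓; |JU| = 6.400 ✓; bearing(J→Z) − bearing(J→U) = 101.0° ✓; |JZ| = 6.400 ✓; ∠(JZ, ZV) = 97.80° ✗; |ZV| = 14.40 ✓.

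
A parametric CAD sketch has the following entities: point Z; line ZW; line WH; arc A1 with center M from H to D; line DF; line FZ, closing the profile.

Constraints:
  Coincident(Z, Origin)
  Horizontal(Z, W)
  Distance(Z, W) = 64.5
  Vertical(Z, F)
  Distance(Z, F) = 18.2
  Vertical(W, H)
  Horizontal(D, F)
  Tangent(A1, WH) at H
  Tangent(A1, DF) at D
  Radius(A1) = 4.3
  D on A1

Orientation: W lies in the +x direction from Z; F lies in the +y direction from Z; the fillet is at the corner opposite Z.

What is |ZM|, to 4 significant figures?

61.78

Z and F share the same x with |ZF| = 18.2 and F on the +y side, so F = (0.000, 18.20). The virtual corner opposite Z is at (64.50, 18.20). Tangency of A1 to WH means the radius MH is perpendicular to WH and since A1 is tangent to DF there, MD ⟂ DF, with radius 4.3, so the center M sits 4.3 in from both sides at M = (60.20, 13.90). Then |ZM| = |M − Z| = 61.78.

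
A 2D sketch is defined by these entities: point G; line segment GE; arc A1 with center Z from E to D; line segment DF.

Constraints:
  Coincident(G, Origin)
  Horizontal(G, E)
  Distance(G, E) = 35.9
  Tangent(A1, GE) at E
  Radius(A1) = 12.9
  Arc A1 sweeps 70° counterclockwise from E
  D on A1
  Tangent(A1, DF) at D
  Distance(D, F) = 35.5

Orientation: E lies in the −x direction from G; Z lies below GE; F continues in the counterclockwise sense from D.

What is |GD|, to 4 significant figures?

48.77

G is at the origin; GE is horizontal with |GE| = 35.9 and E on the −x side, so E = (-35.90, 0.000). A1 meets GE tangentially, so ZE is at right angles to GE, so Z = E + (0, -12.9) = (-35.90, -12.90). On A1, E sits at bearing 90° from Z; a 70° counterclockwise sweep puts D at bearing 160°, so D = Z + 12.9·(cos 160°, sin 160°) = (-48.02, -8.488). Then |GD| = |D − G| = 48.77.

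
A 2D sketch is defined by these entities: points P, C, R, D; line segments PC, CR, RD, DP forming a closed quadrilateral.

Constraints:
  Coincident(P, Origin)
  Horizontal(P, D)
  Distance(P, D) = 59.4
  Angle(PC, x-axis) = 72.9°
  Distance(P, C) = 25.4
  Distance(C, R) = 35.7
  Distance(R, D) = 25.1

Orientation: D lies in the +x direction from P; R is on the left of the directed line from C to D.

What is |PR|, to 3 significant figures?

46.7

Checks: |CR| = 35.70 ✓; |RD| = 25.10 ✓.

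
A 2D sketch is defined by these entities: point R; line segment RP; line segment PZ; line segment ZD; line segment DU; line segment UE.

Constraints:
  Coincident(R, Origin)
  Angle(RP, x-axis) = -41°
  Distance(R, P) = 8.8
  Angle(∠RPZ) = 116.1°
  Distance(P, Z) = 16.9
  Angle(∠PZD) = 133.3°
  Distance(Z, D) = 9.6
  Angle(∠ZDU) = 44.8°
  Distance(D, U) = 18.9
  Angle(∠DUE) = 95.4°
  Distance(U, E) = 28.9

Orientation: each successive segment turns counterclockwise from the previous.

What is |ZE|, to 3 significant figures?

26.5

R is at the origin; RP runs at -41.0° with length 8.8, so P = (6.64, -5.77). ∠RPZ = 116.1° gives PZ at 22.9° from the x-axis; with |PZ| = 16.9, Z = (22.2, 0.803). ∠PZD = 133.3° gives ZD at 69.6° from the x-axis; with |ZD| = 9.6, D = (25.6, 9.80). ∠ZDU = 44.8° gives DU at -155° from the x-axis; with |DU| = 18.9, U = (8.40, 1.87). ∠DUE = 95.4° gives UE at -70.6° from the x-axis; with |UE| = 28.9, E = (18.0, -25.4). Then |ZE| = |E − Z| = 26.5.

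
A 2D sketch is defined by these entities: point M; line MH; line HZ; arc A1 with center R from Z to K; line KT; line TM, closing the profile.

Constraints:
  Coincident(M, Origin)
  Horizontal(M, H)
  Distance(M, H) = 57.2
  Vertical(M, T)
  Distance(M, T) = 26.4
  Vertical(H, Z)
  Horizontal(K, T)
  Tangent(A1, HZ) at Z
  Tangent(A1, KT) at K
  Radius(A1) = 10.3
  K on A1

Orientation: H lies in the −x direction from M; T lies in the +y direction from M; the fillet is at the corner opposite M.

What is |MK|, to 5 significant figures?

53.820

M is at the origin; M and H share the same y with |MH| = 57.2 and H on the −x side, so H = (-57.200, 0.0000). MT is vertical with |MT| = 26.4 and T on the +y side, so T = (0.0000, 26.400). The virtual corner opposite M is at (-57.200, 26.400). Since A1 is tangent to HZ there, RZ ⟂ HZ and since A1 is tangent to KT there, RK ⟂ KT, with radius 10.3, so the center R sits 10.3 in from both sides at R = (-46.900, 16.100). That places the tangent points at Z = (-57.200, 16.100) on HZ and K = (-46.900, 26.400) on KT. Then |MK| = |K − M| = 53.820.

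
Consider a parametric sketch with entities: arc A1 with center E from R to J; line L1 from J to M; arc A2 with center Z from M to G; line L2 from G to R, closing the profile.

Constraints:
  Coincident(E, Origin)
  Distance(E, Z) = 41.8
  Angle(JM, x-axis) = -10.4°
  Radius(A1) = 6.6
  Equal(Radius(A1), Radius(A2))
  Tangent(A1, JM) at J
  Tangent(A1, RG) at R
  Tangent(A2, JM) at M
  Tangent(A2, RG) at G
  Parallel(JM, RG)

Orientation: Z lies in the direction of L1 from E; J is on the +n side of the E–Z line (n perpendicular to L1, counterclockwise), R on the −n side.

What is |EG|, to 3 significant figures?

42.3

Tangency of A1 to both parallel lines with radius 6.6 puts J and R at E ± 6.6·n: J = (1.19, 6.49), R = (-1.19, -6.49). Equal radii place M and G the same way about Z: M = Z + 6.6·n = (42.3, -1.05), G = Z − 6.6·n = (39.9, -14.0). Then |EG| = |G − E| = 42.3.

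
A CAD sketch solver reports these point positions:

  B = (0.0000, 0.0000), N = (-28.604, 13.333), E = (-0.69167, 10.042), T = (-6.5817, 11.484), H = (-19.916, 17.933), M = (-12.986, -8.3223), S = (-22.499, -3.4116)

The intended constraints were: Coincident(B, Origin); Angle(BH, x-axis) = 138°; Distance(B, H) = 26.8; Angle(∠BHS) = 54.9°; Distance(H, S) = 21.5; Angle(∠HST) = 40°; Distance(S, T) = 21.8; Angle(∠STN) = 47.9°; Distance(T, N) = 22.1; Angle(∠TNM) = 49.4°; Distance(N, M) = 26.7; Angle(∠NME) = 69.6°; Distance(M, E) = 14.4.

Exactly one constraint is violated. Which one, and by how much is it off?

Distance(M, E) = 14.4 — off by 7.70.

B = (0.00, 0.00) ✓; BH at 138.0° ✓; |BH| = 26.80 ✓; ∠BHS = 54.90° ✓; |HS| = 21.50 ✓; ∠HST = 40.00° ✓; |ST| = 21.80 ✓; ∠STN = 47.90° ✓; |TN| = 22.10 ✓; ∠TNM = 49.40° ✓; |NM| = 26.70 ✓; ∠NME = 69.60° ✓; |ME| = 22.10 ✗.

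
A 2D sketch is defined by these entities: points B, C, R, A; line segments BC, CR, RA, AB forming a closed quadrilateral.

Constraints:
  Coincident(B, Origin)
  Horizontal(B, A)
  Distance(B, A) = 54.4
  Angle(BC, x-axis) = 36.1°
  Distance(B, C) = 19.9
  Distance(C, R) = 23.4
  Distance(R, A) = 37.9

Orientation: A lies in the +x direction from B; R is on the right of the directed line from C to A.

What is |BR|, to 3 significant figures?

21.7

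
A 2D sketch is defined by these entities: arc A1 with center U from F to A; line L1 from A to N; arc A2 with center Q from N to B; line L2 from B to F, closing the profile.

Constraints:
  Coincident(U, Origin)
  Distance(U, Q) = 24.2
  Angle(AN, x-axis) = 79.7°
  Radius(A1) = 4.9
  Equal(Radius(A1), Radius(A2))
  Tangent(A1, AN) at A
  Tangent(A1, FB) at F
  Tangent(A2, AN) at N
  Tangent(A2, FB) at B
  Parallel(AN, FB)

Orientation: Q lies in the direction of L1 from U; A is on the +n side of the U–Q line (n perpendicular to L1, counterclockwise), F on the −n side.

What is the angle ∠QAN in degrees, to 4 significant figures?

11.45°

Tangency of A1 to both parallel lines with radius 4.9 puts A and F at U ± 4.9·n: A = (-4.821, 0.8761), F = (4.821, -0.8761). Equal radii place N and B the same way about Q: N = Q + 4.9·n = (-0.4940, 24.69), B = Q − 4.9·n = (9.148, 22.93). Then cos ∠QAN = AQ·AN / (|AQ||AN|), giving 11.45°.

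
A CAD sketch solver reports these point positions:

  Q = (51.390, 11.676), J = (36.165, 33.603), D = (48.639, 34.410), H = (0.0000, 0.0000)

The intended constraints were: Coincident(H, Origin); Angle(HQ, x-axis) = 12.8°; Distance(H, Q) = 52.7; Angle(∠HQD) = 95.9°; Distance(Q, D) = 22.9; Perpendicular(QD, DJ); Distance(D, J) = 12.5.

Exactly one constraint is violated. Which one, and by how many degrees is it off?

Perpendicular(QD, DJ) — off by 3.20°.

H = (0.00, 0.00) ✓; HQ at 12.80° ✓; |HQ| = 52.70 ✓; ∠HQD = 95.90° ✓; |QD| = 22.90 ✓; ∠(QD, DJ) = 86.80° ✗; |DJ| = 12.50 ✓.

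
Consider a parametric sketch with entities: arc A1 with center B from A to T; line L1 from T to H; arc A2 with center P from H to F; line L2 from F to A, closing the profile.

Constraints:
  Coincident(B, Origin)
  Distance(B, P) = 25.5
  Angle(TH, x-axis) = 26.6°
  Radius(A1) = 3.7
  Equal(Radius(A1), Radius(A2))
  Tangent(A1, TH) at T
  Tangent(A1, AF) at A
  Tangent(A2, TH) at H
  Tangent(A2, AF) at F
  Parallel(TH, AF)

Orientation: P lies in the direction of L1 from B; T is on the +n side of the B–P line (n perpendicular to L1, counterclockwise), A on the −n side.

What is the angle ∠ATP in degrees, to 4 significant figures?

81.74°

The slot axis is L1's direction at 26.6°, so u = (cos 26.6°, sin 26.6°) = (0.8942, 0.4478) and n = (−sin 26.6°, cos 26.6°) = (-0.4478, 0.8942). B is at the origin and P lies 25.5 along u from B, so P = 25.5·u = (22.80, 11.42). Tangency of A1 to both parallel lines with radius 3.7 puts T and A at B ± 3.7·n: T = (-1.657, 3.308), A = (1.657, -3.308). Then cos ∠ATP = TA·TP / (|TA||TP|), giving 81.74°.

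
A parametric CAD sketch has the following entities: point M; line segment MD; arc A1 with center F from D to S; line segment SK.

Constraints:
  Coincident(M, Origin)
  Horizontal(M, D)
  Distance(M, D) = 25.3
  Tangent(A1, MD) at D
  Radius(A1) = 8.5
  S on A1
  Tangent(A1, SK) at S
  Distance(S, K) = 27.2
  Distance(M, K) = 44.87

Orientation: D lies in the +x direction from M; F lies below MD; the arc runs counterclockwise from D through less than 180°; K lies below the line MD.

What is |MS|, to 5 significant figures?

20.445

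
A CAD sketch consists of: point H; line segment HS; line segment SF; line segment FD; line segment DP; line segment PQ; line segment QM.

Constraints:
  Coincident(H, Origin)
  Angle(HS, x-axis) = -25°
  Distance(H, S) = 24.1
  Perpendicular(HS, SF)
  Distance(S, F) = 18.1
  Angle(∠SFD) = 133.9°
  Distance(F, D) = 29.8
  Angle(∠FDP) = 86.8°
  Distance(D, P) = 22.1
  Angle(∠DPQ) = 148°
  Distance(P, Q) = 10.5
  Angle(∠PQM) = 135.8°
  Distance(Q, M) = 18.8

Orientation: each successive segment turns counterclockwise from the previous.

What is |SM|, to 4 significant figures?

26.81

∠DPQ = 148.0° gives PQ at -123.7° from the x-axis; with |PQ| = 10.5, Q = (-7.204, 16.19). ∠PQM = 135.8° gives QM at -79.50° from the x-axis; with |QM| = 18.8, M = (-3.778, -2.294). Then |SM| = |M − S| = 26.81.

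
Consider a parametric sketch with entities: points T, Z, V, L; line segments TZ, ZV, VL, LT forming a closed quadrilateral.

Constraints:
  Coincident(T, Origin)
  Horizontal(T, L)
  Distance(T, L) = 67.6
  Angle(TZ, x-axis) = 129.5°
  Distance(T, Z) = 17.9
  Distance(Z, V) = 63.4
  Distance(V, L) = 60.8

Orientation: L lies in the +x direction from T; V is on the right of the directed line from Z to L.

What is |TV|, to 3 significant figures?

45.7

Checks: |ZV| = 63.40 ✓; |VL| = 60.80 ✓.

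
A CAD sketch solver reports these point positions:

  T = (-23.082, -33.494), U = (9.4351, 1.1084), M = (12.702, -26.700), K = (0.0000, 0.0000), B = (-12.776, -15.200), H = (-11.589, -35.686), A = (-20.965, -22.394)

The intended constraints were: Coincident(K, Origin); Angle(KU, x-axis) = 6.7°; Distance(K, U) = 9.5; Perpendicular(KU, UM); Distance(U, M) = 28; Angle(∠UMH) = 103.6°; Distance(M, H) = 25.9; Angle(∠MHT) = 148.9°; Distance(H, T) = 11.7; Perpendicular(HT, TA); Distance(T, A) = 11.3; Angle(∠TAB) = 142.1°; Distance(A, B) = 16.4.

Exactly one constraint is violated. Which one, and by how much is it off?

Distance(A, B) = 16.4 — off by 5.50.

K = (0.00, 0.00) ✓; KU at 6.700° ✓; |KU| = 9.500 ✓; ∠(KU, UM) = 90.00° ✓; |UM| = 28.00 ✓; ∠UMH = 103.6° ✓; |MH| = 25.90 ✓; ∠MHT = 148.9° ✓; |HT| = 11.70 ✓; ∠(HT, TA) = 90.00° ✓; |TA| = 11.30 ✓; ∠TAB = 142.1° ✓; |AB| = 10.90 ✗.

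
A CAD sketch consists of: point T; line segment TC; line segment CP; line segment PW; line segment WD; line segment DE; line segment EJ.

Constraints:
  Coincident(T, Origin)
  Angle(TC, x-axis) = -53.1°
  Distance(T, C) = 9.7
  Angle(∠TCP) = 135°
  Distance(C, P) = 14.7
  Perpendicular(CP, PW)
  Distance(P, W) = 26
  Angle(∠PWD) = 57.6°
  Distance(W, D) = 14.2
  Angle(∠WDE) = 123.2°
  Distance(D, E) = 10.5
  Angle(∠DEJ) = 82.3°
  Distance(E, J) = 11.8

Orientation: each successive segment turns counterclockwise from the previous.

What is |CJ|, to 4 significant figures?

17.05

T is at the origin; TC runs at -53.1° with length 9.7, so C = (5.824, -7.757). ∠TCP = 135.0° gives CP at -8.100° from the x-axis; with |CP| = 14.7, P = (20.38, -9.828). CP ⟂ PW, so PW runs at 81.90°; with |PW| = 26.0, W = (24.04, 15.91). ∠PWD = 57.6° gives WD at -155.7° from the x-axis; with |WD| = 14.2, D = (11.10, 10.07). ∠WDE = 123.2° gives DE at -98.90° from the x-axis; with |DE| = 10.5, E = (9.474, -0.3047). ∠DEJ = 82.3° gives EJ at -1.200° from the x-axis; with |EJ| = 11.8, J = (21.27, -0.5518). Then |CJ| = |J − C| = 17.05.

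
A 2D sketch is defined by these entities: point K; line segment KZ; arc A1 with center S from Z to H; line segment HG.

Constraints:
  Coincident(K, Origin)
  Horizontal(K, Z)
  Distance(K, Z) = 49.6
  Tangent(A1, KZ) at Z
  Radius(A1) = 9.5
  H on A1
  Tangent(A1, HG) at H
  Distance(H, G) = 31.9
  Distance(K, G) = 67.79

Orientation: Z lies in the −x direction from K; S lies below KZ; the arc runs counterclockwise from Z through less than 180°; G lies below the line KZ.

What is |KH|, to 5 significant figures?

60.001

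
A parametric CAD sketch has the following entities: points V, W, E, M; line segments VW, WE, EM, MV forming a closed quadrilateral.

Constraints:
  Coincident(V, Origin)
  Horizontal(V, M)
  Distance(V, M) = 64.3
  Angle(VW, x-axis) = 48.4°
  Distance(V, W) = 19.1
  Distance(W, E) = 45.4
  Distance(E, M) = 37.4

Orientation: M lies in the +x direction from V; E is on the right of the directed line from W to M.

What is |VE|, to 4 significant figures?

43.70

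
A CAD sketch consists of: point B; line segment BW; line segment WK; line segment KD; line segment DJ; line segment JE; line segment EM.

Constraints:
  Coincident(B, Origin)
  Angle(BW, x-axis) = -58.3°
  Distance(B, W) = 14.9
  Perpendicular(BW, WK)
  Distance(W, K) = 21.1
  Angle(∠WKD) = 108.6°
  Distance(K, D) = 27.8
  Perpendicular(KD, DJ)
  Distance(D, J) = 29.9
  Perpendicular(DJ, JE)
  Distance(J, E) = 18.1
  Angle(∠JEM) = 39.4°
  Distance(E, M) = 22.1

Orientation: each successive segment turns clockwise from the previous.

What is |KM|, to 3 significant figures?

31.1

B is at the origin; BW runs at -58.3° with length 14.9, so W = (7.83, -12.7). The perpendicularity gives WK at right angles to BW, so WK runs at -148°; with |WK| = 21.1, K = (-10.1, -23.8). ∠WKD = 108.6° gives KD at 140° from the x-axis; with |KD| = 27.8, D = (-31.5, -6.01). The perpendicularity gives DJ at right angles to KD, so DJ runs at 50.3°; with |DJ| = 29.9, J = (-12.4, 17.0). DJ ⟂ JE, so JE runs at -39.7°; with |JE| = 18.1, E = (1.51, 5.44). ∠JEM = 39.4° gives EM at 180° from the x-axis; with |EM| = 22.1, M = (-20.6, 5.55). Then |KM| = |M − K| = 31.1.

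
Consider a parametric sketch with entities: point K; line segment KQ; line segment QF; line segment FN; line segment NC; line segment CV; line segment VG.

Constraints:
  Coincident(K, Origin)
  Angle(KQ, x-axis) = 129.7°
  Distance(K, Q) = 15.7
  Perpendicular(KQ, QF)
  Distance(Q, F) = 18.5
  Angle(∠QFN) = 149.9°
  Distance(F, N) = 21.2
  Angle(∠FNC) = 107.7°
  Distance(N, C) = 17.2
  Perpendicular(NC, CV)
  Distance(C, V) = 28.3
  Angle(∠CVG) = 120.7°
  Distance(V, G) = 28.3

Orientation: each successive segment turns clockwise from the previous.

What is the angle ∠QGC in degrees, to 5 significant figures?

16.461°

K is at the origin; KQ runs at 129.7° with length 15.7, so Q = (-10.029, 12.080). KQ is perpendicular to QF, so QF runs at 39.700°; with |QF| = 18.5, F = (4.2052, 23.897). ∠QFN = 149.9° gives FN at 9.6000° from the x-axis; with |FN| = 21.2, N = (25.108, 27.432). ∠FNC = 107.7° gives NC at -62.700° from the x-axis; with |NC| = 17.2, C = (32.997, 12.148). NC is perpendicular to CV, so CV runs at -152.70°; with |CV| = 28.3, V = (7.8493, -0.83172). ∠CVG = 120.7° gives VG at 148.00° from the x-axis; with |VG| = 28.3, G = (-16.151, 14.165). Then cos ∠QGC = GQ·GC / (|GQ||GC|), giving 16.461°.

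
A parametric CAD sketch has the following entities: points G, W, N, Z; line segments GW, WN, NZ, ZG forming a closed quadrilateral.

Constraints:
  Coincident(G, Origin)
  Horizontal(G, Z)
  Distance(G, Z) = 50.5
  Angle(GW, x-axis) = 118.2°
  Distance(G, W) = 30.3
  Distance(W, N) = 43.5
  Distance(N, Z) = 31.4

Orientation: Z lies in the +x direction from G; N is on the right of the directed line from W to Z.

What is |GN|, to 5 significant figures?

19.153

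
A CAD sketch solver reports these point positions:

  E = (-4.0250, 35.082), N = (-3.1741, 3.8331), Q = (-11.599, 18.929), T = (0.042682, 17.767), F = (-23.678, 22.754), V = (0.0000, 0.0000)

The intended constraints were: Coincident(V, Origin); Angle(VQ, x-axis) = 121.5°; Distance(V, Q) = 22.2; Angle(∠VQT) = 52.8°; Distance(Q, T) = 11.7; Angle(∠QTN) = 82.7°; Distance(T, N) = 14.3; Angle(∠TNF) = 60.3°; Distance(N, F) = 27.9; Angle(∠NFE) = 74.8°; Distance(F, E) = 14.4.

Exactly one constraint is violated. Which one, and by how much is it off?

Distance(F, E) = 14.4 — off by 8.80.

V = (0.00, 0.00) ✓; VQ at 121.5° ✓; |VQ| = 22.20 ✓; ∠VQT = 52.80° ✓; |QT| = 11.70 ✓; ∠QTN = 82.70° ✓; |TN| = 14.30 ✓; ∠TNF = 60.30° ✓; |NF| = 27.90 ✓; ∠NFE = 74.80° ✓; |FE| = 23.20 ✗.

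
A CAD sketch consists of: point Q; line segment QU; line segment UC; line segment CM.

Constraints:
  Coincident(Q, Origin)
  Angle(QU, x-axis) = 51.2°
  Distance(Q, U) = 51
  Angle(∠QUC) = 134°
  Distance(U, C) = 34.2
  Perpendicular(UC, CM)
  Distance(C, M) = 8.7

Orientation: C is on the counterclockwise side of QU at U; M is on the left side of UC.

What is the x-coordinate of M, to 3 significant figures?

19.0

∠QUC = 134.0°, so UC runs at 51.2° + (180° − 134.0°) = 97.2° from the x-axis; with |UC| = 34.2, C = U + 34.2·(cos 97.2°, sin 97.2°) = (27.7, 73.7). The perpendicularity gives CM at right angles to UC; with |CM| = 8.7 on the left of UC, M = C + 8.7·(-0.992, -0.125) = (19.0, 72.6). So M.x = 19.0.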